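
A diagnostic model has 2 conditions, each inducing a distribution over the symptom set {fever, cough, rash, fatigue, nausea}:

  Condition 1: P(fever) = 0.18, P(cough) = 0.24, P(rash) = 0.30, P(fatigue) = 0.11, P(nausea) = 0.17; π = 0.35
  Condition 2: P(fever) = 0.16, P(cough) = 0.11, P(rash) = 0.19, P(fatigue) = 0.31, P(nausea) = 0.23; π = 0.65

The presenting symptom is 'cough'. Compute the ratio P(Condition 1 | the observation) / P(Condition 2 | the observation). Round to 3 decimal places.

1.175

Since P(k|x) ∝ P(Z=k) f_k(x), the posterior odds are P(Z=i) f_i(x) / (P(Z=j) f_j(x)).
Component likelihoods at x = 'cough':
  p_1 = P(cough | comp) = 0.24
  p_2 = P(cough | comp) = 0.11
Posterior odds = (P(Z=1)·p_1) / (P(Z=2)·p_2) = (0.35·0.24) / (0.65·0.11) = 0.084 / 0.0715 ≈ 1.175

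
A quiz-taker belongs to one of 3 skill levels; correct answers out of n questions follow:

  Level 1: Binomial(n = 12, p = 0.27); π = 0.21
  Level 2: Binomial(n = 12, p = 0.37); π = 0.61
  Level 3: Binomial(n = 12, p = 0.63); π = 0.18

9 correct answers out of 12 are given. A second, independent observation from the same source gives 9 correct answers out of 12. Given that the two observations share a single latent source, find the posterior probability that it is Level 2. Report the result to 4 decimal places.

By Bayes' theorem, P(k | x) = P(Z=k) f_k(x) / Σ_j P(Z=j) f_j(x).
Since both observations come from the same component, the likelihood for component k is f_k(x₁)·f_k(x₂).
  p_1 = [C(12,9)·0.27^9·0.73^3 = 220·7.6256e-06·0.389017 = 0.000652627] × [0.000652627] = 4.25922e-07
  p_2 = [C(12,9)·0.37^9·0.63^3 = 220·0.000129962·0.250047 = 0.00714924] × [0.00714924] = 5.11116e-05
  p_3 = [C(12,9)·0.63^9·0.37^3 = 220·0.0156338·0.050653 = 0.174218] × [0.174218] = 0.0303519
Unnormalised posteriors:
  P(Z=1)·p_1 = 0.21 × 4.25922e-07 = 8.94437e-08
  P(Z=2)·p_2 = 0.61 × 5.11116e-05 = 3.11781e-05
  P(Z=3)·p_3 = 0.18 × 0.0303519 = 0.00546334
Denominator: 8.94437e-08 + 3.11781e-05 + 0.00546334 = 0.00549461
P(Level 2 | data) = 3.11781e-05 / 0.00549461 ≈ 0.0057

0.0057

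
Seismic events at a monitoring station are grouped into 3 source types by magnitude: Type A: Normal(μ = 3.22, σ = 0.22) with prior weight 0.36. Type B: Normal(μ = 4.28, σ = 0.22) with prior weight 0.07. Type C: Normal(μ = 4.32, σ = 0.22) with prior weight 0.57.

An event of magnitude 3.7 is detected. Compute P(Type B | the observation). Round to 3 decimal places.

By Bayes' theorem, P(k | x) = π_k f_k(x) / Σ_j π_j f_j(x).
Normal densities:
  L_A = (1/(0.22·√(2π)))·exp(−(3.7−3.22)²/(2·0.22²)) = 1.813374·exp(-2.38017) = 0.167801
  L_B = (1/(0.22·√(2π)))·exp(−(3.7−4.28)²/(2·0.22²)) = 1.813374·exp(-3.47521) = 0.0561338
  L_C = (1/(0.22·√(2π)))·exp(−(3.7−4.32)²/(2·0.22²)) = 1.813374·exp(-3.97107) = 0.0341878
Unnormalised posteriors:
  π_A·L_A = 0.36 × 0.167801 = 0.0604084
  π_B·L_B = 0.07 × 0.0561338 = 0.00392936
  π_C·L_C = 0.57 × 0.0341878 = 0.0194871
Denominator: 0.0604084 + 0.00392936 + 0.0194871 = 0.0838248
Responsibility of Type B: 0.00392936 / 0.0838248 ≈ 0.047

0.047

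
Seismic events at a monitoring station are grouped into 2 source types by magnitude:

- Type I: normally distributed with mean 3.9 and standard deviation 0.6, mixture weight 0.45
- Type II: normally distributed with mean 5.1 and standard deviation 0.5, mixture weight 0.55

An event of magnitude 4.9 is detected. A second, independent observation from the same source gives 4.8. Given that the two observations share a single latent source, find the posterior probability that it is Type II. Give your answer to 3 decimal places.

P(component k | x) = π_k·f_k(x) / marginal(x), where marginal(x) = Σ_j π_j·f_j(x).
Since both observations come from the same component, the likelihood for component k is f_k(x₁)·f_k(x₂).
  f_I = [(1/(0.6·√(2π)))·exp(−(4.9−3.9)²/(2·0.6²)) = 0.664904·exp(-1.38889) = 0.165795] × [0.215863] = 0.035789
  f_II = [(1/(0.5·√(2π)))·exp(−(4.9−5.1)²/(2·0.5²)) = 0.797885·exp(-0.08000) = 0.73654] × [0.666449] = 0.490867
Unnormalised posteriors:
  π_I·f_I = 0.45 × 0.035789 = 0.016105
  π_II·f_II = 0.55 × 0.490867 = 0.269977
Sum: 0.016105 + 0.269977 = 0.286082
P(Type II | x₁,x₂) ≈ 0.944

0.944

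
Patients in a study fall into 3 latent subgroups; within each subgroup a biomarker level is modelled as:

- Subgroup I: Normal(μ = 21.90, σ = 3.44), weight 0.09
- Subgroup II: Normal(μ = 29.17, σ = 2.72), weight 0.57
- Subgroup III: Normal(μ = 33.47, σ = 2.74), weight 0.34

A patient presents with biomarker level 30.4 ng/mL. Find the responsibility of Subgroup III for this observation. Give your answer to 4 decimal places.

P(component k | x) = P(Z=k)·f_k(x) / marginal(x), where marginal(x) = Σ_j P(Z=j)·f_j(x).
Component likelihoods at x = 30.4 ng/mL:
  L_I = (1/(3.44·√(2π)))·exp(−(30.4−21.90)²/(2·3.44²)) = 0.115972·exp(-3.05275) = 0.00547722
  L_II = (1/(2.72·√(2π)))·exp(−(30.4−29.17)²/(2·2.72²)) = 0.146670·exp(-0.10225) = 0.132415
  L_III = (1/(2.74·√(2π)))·exp(−(30.4−33.47)²/(2·2.74²)) = 0.145599·exp(-0.62769) = 0.0777243
Weight by the priors:
  P(Z=I)·L_I = 0.09 × 0.00547722 = 0.00049295
  P(Z=II)·L_II = 0.57 × 0.132415 = 0.0754765
  P(Z=III)·L_III = 0.34 × 0.0777243 = 0.0264263
Evidence: 0.00049295 + 0.0754765 + 0.0264263 = 0.102396
P(Subgroup III | data) = 0.0264263 / 0.102396 ≈ 0.2581

0.2581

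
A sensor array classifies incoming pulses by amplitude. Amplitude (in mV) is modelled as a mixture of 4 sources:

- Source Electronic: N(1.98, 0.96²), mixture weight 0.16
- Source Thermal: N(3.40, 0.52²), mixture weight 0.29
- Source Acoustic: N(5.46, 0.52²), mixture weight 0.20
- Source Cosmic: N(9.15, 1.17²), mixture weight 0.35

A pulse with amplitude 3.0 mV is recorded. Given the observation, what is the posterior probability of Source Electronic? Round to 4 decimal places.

0.1860

Apply Bayes' rule: the posterior for each component is proportional to its prior times its likelihood at x.
Normal densities:
  f_Electronic = (1/(0.96·√(2π)))·exp(−(3.0−1.98)²/(2·0.96²)) = 0.415565·exp(-0.56445) = 0.23632
  f_Thermal = (1/(0.52·√(2π)))·exp(−(3.0−3.40)²/(2·0.52²)) = 0.767197·exp(-0.29586) = 0.570712
  f_Acoustic = (1/(0.52·√(2π)))·exp(−(3.0−5.46)²/(2·0.52²)) = 0.767197·exp(-11.19009) = 1.05953e-05
  f_Cosmic = (1/(1.17·√(2π)))·exp(−(3.0−9.15)²/(2·1.17²)) = 0.340976·exp(-13.81492) = 3.41176e-07
Prior × likelihood for each component:
  P(Z=Electronic)·f_Electronic = 0.16 × 0.23632 = 0.0378112
  P(Z=Thermal)·f_Thermal = 0.29 × 0.570712 = 0.165507
  P(Z=Acoustic)·f_Acoustic = 0.20 × 1.05953e-05 = 2.11906e-06
  P(Z=Cosmic)·f_Cosmic = 0.35 × 3.41176e-07 = 1.19412e-07
Evidence: 0.0378112 + 0.165507 + 2.11906e-06 + 1.19412e-07 = 0.20332
Responsibility of Source Electronic: 0.0378112 / 0.20332 ≈ 0.1860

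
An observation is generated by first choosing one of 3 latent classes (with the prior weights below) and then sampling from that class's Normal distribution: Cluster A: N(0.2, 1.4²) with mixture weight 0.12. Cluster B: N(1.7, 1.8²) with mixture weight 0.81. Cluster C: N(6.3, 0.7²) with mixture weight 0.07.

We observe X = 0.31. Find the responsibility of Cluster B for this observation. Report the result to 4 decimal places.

The responsibility of component k is π_k f_k(x) divided by Σ_j π_j f_j(x).
Normal densities:
  L_A = (1/(1.4·√(2π)))·exp(−(0.31−0.2)²/(2·1.4²)) = 0.284959·exp(-0.00309) = 0.284081
  L_B = (1/(1.8·√(2π)))·exp(−(0.31−1.7)²/(2·1.8²)) = 0.221635·exp(-0.29816) = 0.164493
  L_C = (1/(0.7·√(2π)))·exp(−(0.31−6.3)²/(2·0.7²)) = 0.569918·exp(-36.61235) = 7.16592e-17
Prior × likelihood for each component:
  π_A·L_A = 0.12 × 0.284081 = 0.0340897
  π_B·L_B = 0.81 × 0.164493 = 0.133239
  π_C·L_C = 0.07 × 7.16592e-17 = 5.01614e-18
Marginal: 0.0340897 + 0.133239 + 5.01614e-18 = 0.167329
P(Cluster B | the observation) ≈ 0.7963

0.7963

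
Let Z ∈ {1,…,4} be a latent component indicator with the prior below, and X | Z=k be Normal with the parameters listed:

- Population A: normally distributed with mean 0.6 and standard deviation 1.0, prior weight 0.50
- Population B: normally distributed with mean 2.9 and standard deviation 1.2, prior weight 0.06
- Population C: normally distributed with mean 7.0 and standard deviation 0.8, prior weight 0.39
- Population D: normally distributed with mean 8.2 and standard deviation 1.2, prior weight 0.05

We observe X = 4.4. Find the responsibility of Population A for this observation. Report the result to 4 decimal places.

0.0141

Posterior ∝ prior × likelihood, so P(k | x) ∝ w_k f_k(x); normalise over all components.
Component likelihoods at x = 4.4:
  p_A = 0.000291947
  p_B = 0.152208
  p_C = 0.00253631
  p_D = 0.00220915
Prior × likelihood for each component:
  w_A·p_A = 0.50 × 0.000291947 = 0.000145973
  w_B·p_B = 0.06 × 0.152208 = 0.00913245
  w_C·p_C = 0.39 × 0.00253631 = 0.000989161
  w_D·p_D = 0.05 × 0.00220915 = 0.000110457
Marginal: 0.000145973 + 0.00913245 + 0.000989161 + 0.000110457 = 0.010378
Responsibility of Population A: 0.000145973 / 0.010378 ≈ 0.0141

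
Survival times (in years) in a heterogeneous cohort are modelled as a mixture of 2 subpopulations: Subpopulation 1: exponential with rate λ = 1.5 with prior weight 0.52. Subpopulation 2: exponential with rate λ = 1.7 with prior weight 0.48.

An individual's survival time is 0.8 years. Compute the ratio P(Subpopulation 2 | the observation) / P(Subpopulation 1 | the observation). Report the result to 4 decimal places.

0.8915

Only the two components matter; the odds are (w_i f_i(x)) / (w_j f_j(x)).
Exponential densities:
  f_1 = 1.5·e^(−1.5·0.8) = 1.5·e^(−1.2000) = 0.451791
  f_2 = 1.7·e^(−1.7·0.8) = 1.7·e^(−1.3600) = 0.436323
Posterior odds = (w_2·f_2) / (w_1·f_1) = (0.48·0.436323) / (0.52·0.451791) = 0.209435 / 0.234931 ≈ 0.8915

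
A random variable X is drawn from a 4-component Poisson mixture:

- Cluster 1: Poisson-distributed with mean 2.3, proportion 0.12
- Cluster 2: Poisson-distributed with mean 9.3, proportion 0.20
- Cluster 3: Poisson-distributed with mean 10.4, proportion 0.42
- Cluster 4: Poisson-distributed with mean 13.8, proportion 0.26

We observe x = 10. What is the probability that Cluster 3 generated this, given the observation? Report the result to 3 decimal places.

The responsibility of component k is P(Z=k) f_k(x) divided by Σ_j P(Z=j) f_j(x).
Poisson probabilities:
  p_1 = e^(−2.3)·2.3^10/10! = 0.000114456
  p_2 = e^(−9.3)·9.3^10/10! = 0.121935
  p_3 = e^(−10.4)·10.4^10/10! = 0.124139
  p_4 = e^(−13.8)·13.8^10/10! = 0.0701074
Unnormalised posteriors:
  P(Z=1)·p_1 = 0.12 × 0.000114456 = 1.37347e-05
  P(Z=2)·p_2 = 0.20 × 0.121935 = 0.024387
  P(Z=3)·p_3 = 0.42 × 0.124139 = 0.0521383
  P(Z=4)·p_4 = 0.26 × 0.0701074 = 0.0182279
Evidence: 1.37347e-05 + 0.024387 + 0.0521383 + 0.0182279 = 0.094767
P(Cluster 3 | x) = 0.0521383 / 0.094767 ≈ 0.550

0.550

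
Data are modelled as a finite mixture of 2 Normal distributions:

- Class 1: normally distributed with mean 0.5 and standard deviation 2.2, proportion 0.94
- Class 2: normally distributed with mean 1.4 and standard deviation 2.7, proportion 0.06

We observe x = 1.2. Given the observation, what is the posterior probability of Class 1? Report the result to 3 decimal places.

0.948

P(component k | x) = w_k·f_k(x) / marginal(x), where marginal(x) = Σ_j w_j·f_j(x).
Component likelihoods at x = 1.2:
  p_1 = 0.172387
  p_2 = 0.147352
Multiply by the mixture weights:
  w_1·p_1 = 0.94 × 0.172387 = 0.162043
  w_2·p_2 = 0.06 × 0.147352 = 0.0088411
Sum: 0.162043 + 0.0088411 = 0.170884
Responsibility of Class 1: 0.162043 / 0.170884 ≈ 0.948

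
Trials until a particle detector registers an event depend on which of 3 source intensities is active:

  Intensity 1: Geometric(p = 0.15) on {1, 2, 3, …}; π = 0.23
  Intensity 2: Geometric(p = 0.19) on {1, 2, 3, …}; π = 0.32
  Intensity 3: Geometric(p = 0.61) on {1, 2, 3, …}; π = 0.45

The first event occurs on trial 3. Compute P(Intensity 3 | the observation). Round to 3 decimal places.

0.392

P(component k | x) = P(Z=k)·f_k(x) / marginal(x), where marginal(x) = Σ_j P(Z=j)·f_j(x).
Component likelihoods at x = 3:
  p_1 = 0.15·(1−0.15)^2 = 0.15·0.7225 = 0.108375
  p_2 = 0.19·(1−0.19)^2 = 0.19·0.6561 = 0.124659
  p_3 = 0.61·(1−0.61)^2 = 0.61·0.1521 = 0.092781
Unnormalised posteriors:
  P(Z=1)·p_1 = 0.23 × 0.108375 = 0.0249262
  P(Z=2)·p_2 = 0.32 × 0.124659 = 0.0398909
  P(Z=3)·p_3 = 0.45 × 0.092781 = 0.0417515
Denominator: 0.0249262 + 0.0398909 + 0.0417515 = 0.106569
P(Intensity 3 | x) = 0.0417515 / 0.106569 ≈ 0.392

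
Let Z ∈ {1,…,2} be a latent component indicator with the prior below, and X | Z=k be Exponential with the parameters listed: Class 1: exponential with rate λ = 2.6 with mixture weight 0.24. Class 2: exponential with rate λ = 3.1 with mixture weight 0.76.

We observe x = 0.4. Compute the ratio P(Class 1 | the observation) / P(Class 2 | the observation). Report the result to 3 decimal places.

0.323

Posterior odds = (π_i f_i(x)) / (π_j f_j(x)); the normalising sum cancels.
Component likelihoods at x = 0.4:
  p_1 = 2.6·e^(−2.6·0.4) = 2.6·e^(−1.0400) = 0.918982
  p_2 = 3.1·e^(−3.1·0.4) = 3.1·e^(−1.2400) = 0.897091
Odds = (0.24/0.76) × (0.918982/0.897091) = 0.315789 × 1.0244 ≈ 0.323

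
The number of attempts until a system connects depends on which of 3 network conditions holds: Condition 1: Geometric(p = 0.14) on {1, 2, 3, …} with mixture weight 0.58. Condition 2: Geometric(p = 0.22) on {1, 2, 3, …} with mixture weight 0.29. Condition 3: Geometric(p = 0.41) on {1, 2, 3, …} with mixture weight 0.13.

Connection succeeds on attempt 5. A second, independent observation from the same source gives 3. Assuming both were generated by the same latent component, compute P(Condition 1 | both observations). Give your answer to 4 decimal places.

0.5297

The responsibility of component k is w_k f_k(x) divided by Σ_j w_j f_j(x).
Since both observations come from the same component, the likelihood for component k is f_k(x₁)·f_k(x₂).
  L_1 = [0.14·(1−0.14)^4 = 0.14·0.547008 = 0.0765811] × [0.103544] = 0.00792952
  L_2 = [0.22·(1−0.22)^4 = 0.22·0.370151 = 0.0814331] × [0.133848] = 0.0108997
  L_3 = [0.41·(1−0.41)^4 = 0.41·0.121174 = 0.0496812] × [0.142721] = 0.00709055
Prior × likelihood for each component:
  w_1·L_1 = 0.58 × 0.00792952 = 0.00459912
  w_2·L_2 = 0.29 × 0.0108997 = 0.0031609
  w_3·L_3 = 0.13 × 0.00709055 = 0.000921771
Sum: 0.00459912 + 0.0031609 + 0.000921771 = 0.00868179
P(Condition 1 | x₁, x₂) ≈ 0.5297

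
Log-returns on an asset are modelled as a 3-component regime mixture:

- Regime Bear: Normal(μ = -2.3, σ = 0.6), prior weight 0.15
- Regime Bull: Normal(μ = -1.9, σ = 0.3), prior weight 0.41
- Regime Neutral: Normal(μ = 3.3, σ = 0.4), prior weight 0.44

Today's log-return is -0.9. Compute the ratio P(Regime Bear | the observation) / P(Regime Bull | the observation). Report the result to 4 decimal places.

Since P(k|x) ∝ π_k f_k(x), the posterior odds are π_i f_i(x) / (π_j f_j(x)).
Normal densities:
  p_Bear = (1/(0.6·√(2π)))·exp(−(-0.9−-2.3)²/(2·0.6²)) = 0.664904·exp(-2.72222) = 0.0437031
  p_Bull = (1/(0.3·√(2π)))·exp(−(-0.9−-1.9)²/(2·0.3²)) = 1.329808·exp(-5.55556) = 0.00514093
  p_Neutral = (1/(0.4·√(2π)))·exp(−(-0.9−3.3)²/(2·0.4²)) = 0.997356·exp(-55.12500) = 1.14384e-24
Posterior odds = (π_Bear·p_Bear) / (π_Bull·p_Bull) = (0.15·0.0437031) / (0.41·0.00514093) = 0.00655547 / 0.00210778 ≈ 3.1101

3.1101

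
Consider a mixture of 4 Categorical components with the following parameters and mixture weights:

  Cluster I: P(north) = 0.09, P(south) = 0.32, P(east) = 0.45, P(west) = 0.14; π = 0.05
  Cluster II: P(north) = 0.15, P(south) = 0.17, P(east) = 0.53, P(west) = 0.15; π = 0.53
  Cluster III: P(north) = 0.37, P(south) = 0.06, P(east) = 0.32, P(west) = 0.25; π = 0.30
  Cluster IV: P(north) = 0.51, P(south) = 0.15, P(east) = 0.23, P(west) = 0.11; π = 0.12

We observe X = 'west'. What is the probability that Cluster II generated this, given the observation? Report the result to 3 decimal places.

0.455

By Bayes' theorem, P(k | x) = π_k f_k(x) / Σ_j π_j f_j(x).
Evaluate each component's likelihood at the observed value:
  f_I = 0.14
  f_II = 0.15
  f_III = 0.25
  f_IV = 0.11
Weight by the priors:
  π_I·f_I = 0.05 × 0.14 = 0.007
  π_II·f_II = 0.53 × 0.15 = 0.0795
  π_III·f_III = 0.30 × 0.25 = 0.075
  π_IV·f_IV = 0.12 × 0.11 = 0.0132
Denominator: 0.007 + 0.0795 + 0.075 + 0.0132 = 0.1747
So the posterior for Cluster II is 0.0795 / 0.1747 ≈ 0.455.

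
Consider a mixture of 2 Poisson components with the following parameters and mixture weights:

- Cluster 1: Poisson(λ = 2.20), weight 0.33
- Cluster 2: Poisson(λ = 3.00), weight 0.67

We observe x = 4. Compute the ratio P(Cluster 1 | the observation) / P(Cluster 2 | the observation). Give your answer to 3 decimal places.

Posterior odds = (w_i f_i(x)) / (w_j f_j(x)); the normalising sum cancels.
Component likelihoods at x = 4:
  p_1 = e^(−2.20)·2.20^4/4! = 0.108151
  p_2 = e^(−3.00)·3.00^4/4! = 0.168031
0.0356899 / 0.112581 ≈ 0.317

0.317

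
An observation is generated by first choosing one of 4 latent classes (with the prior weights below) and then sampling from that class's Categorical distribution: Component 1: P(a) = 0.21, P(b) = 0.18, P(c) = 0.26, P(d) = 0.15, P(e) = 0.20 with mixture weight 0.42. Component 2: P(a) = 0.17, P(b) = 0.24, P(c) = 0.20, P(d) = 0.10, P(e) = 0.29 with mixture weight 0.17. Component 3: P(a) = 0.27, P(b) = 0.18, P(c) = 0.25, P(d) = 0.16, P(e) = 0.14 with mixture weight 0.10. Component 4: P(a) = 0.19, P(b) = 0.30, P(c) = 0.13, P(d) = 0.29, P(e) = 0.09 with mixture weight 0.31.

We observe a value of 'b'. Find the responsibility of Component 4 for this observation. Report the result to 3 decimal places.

P(component k | x) = π_k·f_k(x) / marginal(x), where marginal(x) = Σ_j π_j·f_j(x).
Component likelihoods at x = 'b':
  p_1 = P(b | comp) = 0.18
  p_2 = P(b | comp) = 0.24
  p_3 = P(b | comp) = 0.18
  p_4 = P(b | comp) = 0.30
Multiply by the mixture weights:
  π_1·p_1 = 0.42 × 0.18 = 0.0756
  π_2·p_2 = 0.17 × 0.24 = 0.0408
  π_3·p_3 = 0.10 × 0.18 = 0.018
  π_4·p_4 = 0.31 × 0.3 = 0.093
Denominator: 0.0756 + 0.0408 + 0.018 + 0.093 = 0.2274
Responsibility of Component 4: 0.093 / 0.2274 ≈ 0.409

0.409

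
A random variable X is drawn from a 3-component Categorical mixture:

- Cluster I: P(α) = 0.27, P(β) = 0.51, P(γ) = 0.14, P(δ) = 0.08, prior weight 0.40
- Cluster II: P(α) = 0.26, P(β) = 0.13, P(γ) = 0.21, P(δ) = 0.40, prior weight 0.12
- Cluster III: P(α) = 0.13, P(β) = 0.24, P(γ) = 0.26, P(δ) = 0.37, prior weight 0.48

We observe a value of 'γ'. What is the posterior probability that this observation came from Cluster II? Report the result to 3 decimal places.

0.122

The responsibility of component k is π_k f_k(x) divided by Σ_j π_j f_j(x).
Component likelihoods at x = 'γ':
  p_I = P(γ | comp) = 0.14
  p_II = P(γ | comp) = 0.21
  p_III = P(γ | comp) = 0.26
Multiply by the mixture weights:
  π_I·p_I = 0.40 × 0.14 = 0.056
  π_II·p_II = 0.12 × 0.21 = 0.0252
  π_III·p_III = 0.48 × 0.26 = 0.1248
Normaliser: 0.056 + 0.0252 + 0.1248 = 0.206
So the posterior for Cluster II is 0.0252 / 0.206 ≈ 0.122.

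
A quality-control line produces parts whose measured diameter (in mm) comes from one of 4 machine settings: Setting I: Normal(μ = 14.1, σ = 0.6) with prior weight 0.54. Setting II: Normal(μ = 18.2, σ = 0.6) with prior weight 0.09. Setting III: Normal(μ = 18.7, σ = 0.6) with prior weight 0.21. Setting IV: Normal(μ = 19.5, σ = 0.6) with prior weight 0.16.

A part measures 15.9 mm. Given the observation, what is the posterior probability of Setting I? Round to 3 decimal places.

0.990

By Bayes' theorem, P(k | x) = w_k f_k(x) / Σ_j w_j f_j(x).
Evaluate each component's likelihood at the observed value:
  p_I = (1/(0.6·√(2π)))·exp(−(15.9−14.1)²/(2·0.6²)) = 0.664904·exp(-4.50000) = 0.00738641
  p_II = (1/(0.6·√(2π)))·exp(−(15.9−18.2)²/(2·0.6²)) = 0.664904·exp(-7.34722) = 0.000428451
  p_III = (1/(0.6·√(2π)))·exp(−(15.9−18.7)²/(2·0.6²)) = 0.664904·exp(-10.88889) = 1.24101e-05
  p_IV = (1/(0.6·√(2π)))·exp(−(15.9−19.5)²/(2·0.6²)) = 0.664904·exp(-18.00000) = 1.01265e-08
Weight by the priors:
  w_I·p_I = 0.54 × 0.00738641 = 0.00398866
  w_II·p_II = 0.09 × 0.000428451 = 3.85606e-05
  w_III·p_III = 0.21 × 1.24101e-05 = 2.60612e-06
  w_IV·p_IV = 0.16 × 1.01265e-08 = 1.62024e-09
Marginal: 0.00398866 + 3.85606e-05 + 2.60612e-06 + 1.62024e-09 = 0.00402983
P(Setting I | x) ≈ 0.990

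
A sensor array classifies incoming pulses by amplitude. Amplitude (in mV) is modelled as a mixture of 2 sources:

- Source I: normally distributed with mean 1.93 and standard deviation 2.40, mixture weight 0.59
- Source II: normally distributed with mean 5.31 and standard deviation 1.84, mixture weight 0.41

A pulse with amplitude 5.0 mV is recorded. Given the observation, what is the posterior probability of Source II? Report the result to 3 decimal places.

P(component k | x) = π_k·f_k(x) / marginal(x), where marginal(x) = Σ_j π_j·f_j(x).
Component likelihoods at x = 5.0 mV:
  f_I = (1/(2.40·√(2π)))·exp(−(5.0−1.93)²/(2·2.40²)) = 0.166226·exp(-0.81813) = 0.0733479
  f_II = (1/(1.84·√(2π)))·exp(−(5.0−5.31)²/(2·1.84²)) = 0.216816·exp(-0.01419) = 0.213761
Unnormalised posteriors:
  π_I·f_I = 0.59 × 0.0733479 = 0.0432753
  π_II·f_II = 0.41 × 0.213761 = 0.087642
Denominator: 0.0432753 + 0.087642 = 0.130917
P(Source II | x) = 0.087642 / 0.130917 ≈ 0.669

0.669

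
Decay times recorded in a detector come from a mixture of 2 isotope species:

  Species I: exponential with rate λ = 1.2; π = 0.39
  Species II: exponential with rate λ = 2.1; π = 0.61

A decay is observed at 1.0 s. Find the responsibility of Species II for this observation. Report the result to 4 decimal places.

0.5267

Apply Bayes' rule: the posterior for each component is proportional to its prior times its likelihood at x.
Evaluate each component's likelihood at the observed value:
  p_I = 1.2·e^(−1.2·1.0) = 1.2·e^(−1.2000) = 0.361433
  p_II = 2.1·e^(−2.1·1.0) = 2.1·e^(−2.1000) = 0.257158
Weight by the priors:
  π_I·p_I = 0.39 × 0.361433 = 0.140959
  π_II·p_II = 0.61 × 0.257158 = 0.156867
Sum: 0.140959 + 0.156867 = 0.297826
P(Species II | x) = 0.156867 / 0.297826 ≈ 0.5267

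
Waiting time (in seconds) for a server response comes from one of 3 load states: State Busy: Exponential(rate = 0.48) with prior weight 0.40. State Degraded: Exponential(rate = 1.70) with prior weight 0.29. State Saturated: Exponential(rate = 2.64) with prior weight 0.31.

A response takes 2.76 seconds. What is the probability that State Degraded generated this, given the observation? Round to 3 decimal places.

P(component k | x) = π_k·f_k(x) / marginal(x), where marginal(x) = Σ_j π_j·f_j(x).
Component likelihoods at x = 2.76 seconds:
  f_Busy = 0.48·e^(−0.48·2.76) = 0.48·e^(−1.3248) = 0.127611
  f_Degraded = 1.70·e^(−1.70·2.76) = 1.70·e^(−4.6920) = 0.0155862
  f_Saturated = 2.64·e^(−2.64·2.76) = 2.64·e^(−7.2864) = 0.00180784
Prior × likelihood for each component:
  π_Busy·f_Busy = 0.40 × 0.127611 = 0.0510444
  π_Degraded·f_Degraded = 0.29 × 0.0155862 = 0.00451999
  π_Saturated·f_Saturated = 0.31 × 0.00180784 = 0.000560431
Normaliser: 0.0510444 + 0.00451999 + 0.000560431 = 0.0561248
P(State Degraded | data) ≈ 0.081

0.081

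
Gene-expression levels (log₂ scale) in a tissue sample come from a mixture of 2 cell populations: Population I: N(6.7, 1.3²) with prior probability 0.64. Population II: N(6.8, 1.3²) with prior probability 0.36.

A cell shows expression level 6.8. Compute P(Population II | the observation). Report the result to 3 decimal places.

The responsibility of component k is P(Z=k) f_k(x) divided by Σ_j P(Z=j) f_j(x).
Normal densities:
  L_I = 0.305972
  L_II = 0.306879
Unnormalised posteriors:
  P(Z=I)·L_I = 0.64 × 0.305972 = 0.195822
  P(Z=II)·L_II = 0.36 × 0.306879 = 0.110476
Normaliser: 0.195822 + 0.110476 = 0.306298
P(Population II | the observation) = 0.110476 / 0.306298 ≈ 0.361

0.361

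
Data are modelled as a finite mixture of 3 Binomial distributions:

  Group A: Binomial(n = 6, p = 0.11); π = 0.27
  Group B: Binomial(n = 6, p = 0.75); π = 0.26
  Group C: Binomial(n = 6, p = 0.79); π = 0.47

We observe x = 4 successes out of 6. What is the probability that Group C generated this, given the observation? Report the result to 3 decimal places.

0.609

By Bayes' theorem, P(k | x) = w_k f_k(x) / Σ_j w_j f_j(x).
Binomial probabilities:
  L_A = 0.00173957
  L_B = 0.296631
  L_C = 0.257655
Unnormalised posteriors:
  w_A·L_A = 0.27 × 0.00173957 = 0.000469684
  w_B·L_B = 0.26 × 0.296631 = 0.077124
  w_C·L_C = 0.47 × 0.257655 = 0.121098
Evidence: 0.000469684 + 0.077124 + 0.121098 = 0.198691
Responsibility of Group C: 0.121098 / 0.198691 ≈ 0.609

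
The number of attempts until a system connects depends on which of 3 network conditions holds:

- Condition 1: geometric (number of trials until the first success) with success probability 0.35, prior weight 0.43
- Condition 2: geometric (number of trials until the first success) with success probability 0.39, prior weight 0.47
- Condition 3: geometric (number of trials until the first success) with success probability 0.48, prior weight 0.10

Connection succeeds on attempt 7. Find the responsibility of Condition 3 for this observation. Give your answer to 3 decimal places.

Posterior ∝ prior × likelihood, so P(k | x) ∝ P(Z=k) f_k(x); normalise over all components.
Component likelihoods at x = 7:
  p_1 = 0.0263966
  p_2 = 0.0200929
  p_3 = 0.00948989
Weight by the priors:
  P(Z=1)·p_1 = 0.43 × 0.0263966 = 0.0113505
  P(Z=2)·p_2 = 0.47 × 0.0200929 = 0.00944368
  P(Z=3)·p_3 = 0.10 × 0.00948989 = 0.000948989
Sum: 0.0113505 + 0.00944368 + 0.000948989 = 0.0217432
P(Condition 3 | the observation) ≈ 0.044

0.044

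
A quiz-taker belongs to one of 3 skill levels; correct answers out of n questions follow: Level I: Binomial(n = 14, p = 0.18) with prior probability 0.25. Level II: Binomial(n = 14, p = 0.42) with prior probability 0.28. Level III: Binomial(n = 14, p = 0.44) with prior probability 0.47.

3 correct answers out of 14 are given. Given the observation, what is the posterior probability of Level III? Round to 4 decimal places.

Apply Bayes' rule: the posterior for each component is proportional to its prior times its likelihood at x.
Binomial probabilities:
  L_I = C(14,3)·0.18^3·0.82^11 = 364·0.005832·0.112707 = 0.239261
  L_II = C(14,3)·0.42^3·0.58^11 = 364·0.074088·0.00249866 = 0.0673841
  L_III = C(14,3)·0.44^3·0.56^11 = 364·0.085184·0.00169851 = 0.0526657
Unnormalised posteriors:
  w_I·L_I = 0.25 × 0.239261 = 0.0598152
  w_II·L_II = 0.28 × 0.0673841 = 0.0188675
  w_III·L_III = 0.47 × 0.0526657 = 0.0247529
Denominator: 0.0598152 + 0.0188675 + 0.0247529 = 0.103436
P(Level III | 3 correct answers out of 14) ≈ 0.2393

0.2393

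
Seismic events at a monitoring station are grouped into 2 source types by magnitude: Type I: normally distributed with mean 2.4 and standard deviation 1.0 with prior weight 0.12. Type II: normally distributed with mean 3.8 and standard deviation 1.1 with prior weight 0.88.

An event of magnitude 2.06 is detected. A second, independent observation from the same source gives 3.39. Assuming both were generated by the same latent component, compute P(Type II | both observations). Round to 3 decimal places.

0.737

Apply Bayes' rule: the posterior for each component is proportional to its prior times its likelihood at x.
Since both observations come from the same component, the likelihood for component k is f_k(x₁)·f_k(x₂).
  p_I = [(1/(1.0·√(2π)))·exp(−(2.06−2.4)²/(2·1.0²)) = 0.398942·exp(-0.05780) = 0.376537] × [0.24439] = 0.092022
  p_II = [(1/(1.1·√(2π)))·exp(−(2.06−3.8)²/(2·1.1²)) = 0.362675·exp(-1.25107) = 0.103796] × [0.338337] = 0.0351182
Unnormalised posteriors:
  π_I·p_I = 0.12 × 0.092022 = 0.0110426
  π_II·p_II = 0.88 × 0.0351182 = 0.0309041
Normaliser: 0.0110426 + 0.0309041 = 0.0419467
So the posterior for Type II is 0.0309041 / 0.0419467 ≈ 0.737.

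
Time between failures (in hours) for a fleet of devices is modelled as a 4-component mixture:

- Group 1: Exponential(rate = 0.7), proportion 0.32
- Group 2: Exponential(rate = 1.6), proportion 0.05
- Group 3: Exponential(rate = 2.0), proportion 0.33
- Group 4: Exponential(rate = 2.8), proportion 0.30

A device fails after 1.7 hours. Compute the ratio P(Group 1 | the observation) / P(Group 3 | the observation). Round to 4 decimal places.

Posterior odds = (π_i f_i(x)) / (π_j f_j(x)); the normalising sum cancels.
Component likelihoods at x = 1.7 hours:
  f_1 = 0.7·e^(−0.7·1.7) = 0.7·e^(−1.1900) = 0.212955
  f_2 = 1.6·e^(−1.6·1.7) = 1.6·e^(−2.7200) = 0.1054
  f_3 = 2.0·e^(−2.0·1.7) = 2.0·e^(−3.4000) = 0.0667465
  f_4 = 2.8·e^(−2.8·1.7) = 2.8·e^(−4.7600) = 0.0239837
Posterior odds = (π_1·f_1) / (π_3·f_3) = (0.32·0.212955) / (0.33·0.0667465) = 0.0681456 / 0.0220264 ≈ 3.0938

3.0938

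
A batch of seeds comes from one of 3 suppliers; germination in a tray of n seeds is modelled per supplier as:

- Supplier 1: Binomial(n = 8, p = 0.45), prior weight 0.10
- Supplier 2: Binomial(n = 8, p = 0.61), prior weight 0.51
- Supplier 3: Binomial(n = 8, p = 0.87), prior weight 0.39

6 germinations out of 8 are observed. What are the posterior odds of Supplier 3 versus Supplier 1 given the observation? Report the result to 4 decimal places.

11.3780

Posterior odds = (P(Z=i) f_i(x)) / (P(Z=j) f_j(x)); the normalising sum cancels.
Component likelihoods at x = 6 germinations out of 8:
  f_1 = C(8,6)·0.45^6·0.55^2 = 28·0.00830377·0.3025 = 0.0703329
  f_2 = C(8,6)·0.61^6·0.39^2 = 28·0.0515204·0.1521 = 0.219415
  f_3 = C(8,6)·0.87^6·0.13^2 = 28·0.433626·0.0169 = 0.205192
Odds = (0.39/0.10) × (0.205192/0.0703329) = 3.9 × 2.91744 ≈ 11.3780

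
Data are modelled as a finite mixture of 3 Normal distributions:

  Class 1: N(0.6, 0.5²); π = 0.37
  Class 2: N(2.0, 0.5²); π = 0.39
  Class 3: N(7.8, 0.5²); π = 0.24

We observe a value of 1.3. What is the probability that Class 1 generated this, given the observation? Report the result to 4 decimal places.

0.4868

P(component k | x) = π_k·f_k(x) / marginal(x), where marginal(x) = Σ_j π_j·f_j(x).
Normal densities:
  L_1 = 0.299455
  L_2 = 0.299455
  L_3 = 1.59977e-37
Unnormalised posteriors:
  π_1·L_1 = 0.37 × 0.299455 = 0.110798
  π_2·L_2 = 0.39 × 0.299455 = 0.116787
  π_3·L_3 = 0.24 × 1.59977e-37 = 3.83944e-38
Sum: 0.110798 + 0.116787 + 3.83944e-38 = 0.227586
P(Class 1 | data) ≈ 0.4868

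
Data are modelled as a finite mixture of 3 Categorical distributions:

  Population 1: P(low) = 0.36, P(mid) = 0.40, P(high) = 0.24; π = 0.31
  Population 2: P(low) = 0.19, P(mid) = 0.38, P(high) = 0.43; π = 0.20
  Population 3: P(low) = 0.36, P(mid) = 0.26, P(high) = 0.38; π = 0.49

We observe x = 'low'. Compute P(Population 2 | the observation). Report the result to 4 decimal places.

P(component k | x) = π_k·f_k(x) / marginal(x), where marginal(x) = Σ_j π_j·f_j(x).
Categorical probabilities:
  L_1 = P(low | comp) = 0.36
  L_2 = P(low | comp) = 0.19
  L_3 = P(low | comp) = 0.36
Multiply by the mixture weights:
  π_1·L_1 = 0.31 × 0.36 = 0.1116
  π_2·L_2 = 0.20 × 0.19 = 0.038
  π_3·L_3 = 0.49 × 0.36 = 0.1764
Denominator: 0.1116 + 0.038 + 0.1764 = 0.326
P(Population 2 | the observation) = 0.038 / 0.326 ≈ 0.1166

0.1166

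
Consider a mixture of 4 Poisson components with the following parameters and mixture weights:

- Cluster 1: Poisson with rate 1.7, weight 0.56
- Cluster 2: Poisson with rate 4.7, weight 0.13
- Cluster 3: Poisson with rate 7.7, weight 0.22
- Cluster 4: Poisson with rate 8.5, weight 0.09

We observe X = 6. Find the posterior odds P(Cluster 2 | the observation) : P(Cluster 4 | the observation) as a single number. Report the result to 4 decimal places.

Only the two components matter; the odds are (π_i f_i(x)) / (π_j f_j(x)).
Component likelihoods at x = 6:
  p_1 = 0.00612436
  p_2 = 0.136167
  p_3 = 0.131082
  p_4 = 0.106581
Odds = (0.13/0.09) × (0.136167/0.106581) = 1.44444 × 1.27759 ≈ 1.8454

1.8454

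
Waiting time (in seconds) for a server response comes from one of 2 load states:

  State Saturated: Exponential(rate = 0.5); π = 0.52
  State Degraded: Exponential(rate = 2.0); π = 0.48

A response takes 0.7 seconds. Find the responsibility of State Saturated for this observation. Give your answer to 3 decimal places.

The responsibility of component k is w_k f_k(x) divided by Σ_j w_j f_j(x).
Evaluate each component's likelihood at the observed value:
  p_Saturated = 0.5·e^(−0.5·0.7) = 0.5·e^(−0.3500) = 0.352344
  p_Degraded = 2.0·e^(−2.0·0.7) = 2.0·e^(−1.4000) = 0.493194
Prior × likelihood for each component:
  w_Saturated·p_Saturated = 0.52 × 0.352344 = 0.183219
  w_Degraded·p_Degraded = 0.48 × 0.493194 = 0.236733
Evidence: 0.183219 + 0.236733 = 0.419952
P(State Saturated | x) = 0.183219 / 0.419952 ≈ 0.436

0.436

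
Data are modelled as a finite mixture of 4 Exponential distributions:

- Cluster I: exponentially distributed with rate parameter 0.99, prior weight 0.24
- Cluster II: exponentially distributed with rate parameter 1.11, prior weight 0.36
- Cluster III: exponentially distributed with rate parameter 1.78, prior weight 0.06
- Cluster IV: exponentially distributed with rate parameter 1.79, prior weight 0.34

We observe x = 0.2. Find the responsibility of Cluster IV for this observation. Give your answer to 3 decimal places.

0.419

By Bayes' theorem, P(k | x) = w_k f_k(x) / Σ_j w_j f_j(x).
Component likelihoods at x = 0.2:
  f_I = 0.99·e^(−0.99·0.2) = 0.99·e^(−0.1980) = 0.812166
  f_II = 1.11·e^(−1.11·0.2) = 1.11·e^(−0.2220) = 0.889016
  f_III = 1.78·e^(−1.78·0.2) = 1.78·e^(−0.3560) = 1.24684
  f_IV = 1.79·e^(−1.79·0.2) = 1.79·e^(−0.3580) = 1.25134
Prior × likelihood for each component:
  w_I·f_I = 0.24 × 0.812166 = 0.19492
  w_II·f_II = 0.36 × 0.889016 = 0.320046
  w_III·f_III = 0.06 × 1.24684 = 0.0748105
  w_IV·f_IV = 0.34 × 1.25134 = 0.425456
Denominator: 0.19492 + 0.320046 + 0.0748105 + 0.425456 = 1.01523
P(Cluster IV | the observation) ≈ 0.419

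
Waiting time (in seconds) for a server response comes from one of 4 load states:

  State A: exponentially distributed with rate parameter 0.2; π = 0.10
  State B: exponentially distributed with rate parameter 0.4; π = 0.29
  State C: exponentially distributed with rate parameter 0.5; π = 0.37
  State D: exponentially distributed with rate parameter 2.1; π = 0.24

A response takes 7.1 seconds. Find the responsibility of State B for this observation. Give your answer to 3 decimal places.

0.400

By Bayes' theorem, P(k | x) = w_k f_k(x) / Σ_j w_j f_j(x).
Exponential densities:
  L_A = 0.0483428
  L_B = 0.0233703
  L_C = 0.0143623
  L_D = 7.02892e-07
Unnormalised posteriors:
  w_A·L_A = 0.10 × 0.0483428 = 0.00483428
  w_B·L_B = 0.29 × 0.0233703 = 0.00677738
  w_C·L_C = 0.37 × 0.0143623 = 0.00531406
  w_D·L_D = 0.24 × 7.02892e-07 = 1.68694e-07
Normaliser: 0.00483428 + 0.00677738 + 0.00531406 + 1.68694e-07 = 0.0169259
So the posterior for State B is 0.00677738 / 0.0169259 ≈ 0.400.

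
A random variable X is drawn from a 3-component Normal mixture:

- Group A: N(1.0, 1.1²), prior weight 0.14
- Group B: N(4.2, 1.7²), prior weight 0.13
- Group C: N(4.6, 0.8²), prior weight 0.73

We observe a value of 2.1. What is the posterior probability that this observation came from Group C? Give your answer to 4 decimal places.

P(component k | x) = π_k·f_k(x) / marginal(x), where marginal(x) = Σ_j π_j·f_j(x).
Evaluate each component's likelihood at the observed value:
  f_A = 0.219973
  f_B = 0.109422
  f_C = 0.00377782
Weight by the priors:
  π_A·f_A = 0.14 × 0.219973 = 0.0307963
  π_B·f_B = 0.13 × 0.109422 = 0.0142249
  π_C·f_C = 0.73 × 0.00377782 = 0.00275781
Denominator: 0.0307963 + 0.0142249 + 0.00275781 = 0.047779
Responsibility of Group C: 0.00275781 / 0.047779 ≈ 0.0577

0.0577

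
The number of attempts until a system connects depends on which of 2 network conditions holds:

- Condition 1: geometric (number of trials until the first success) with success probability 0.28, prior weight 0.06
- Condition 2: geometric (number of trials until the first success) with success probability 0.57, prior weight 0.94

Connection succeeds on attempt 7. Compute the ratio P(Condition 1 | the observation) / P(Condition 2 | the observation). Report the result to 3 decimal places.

0.691

Posterior odds = (w_i f_i(x)) / (w_j f_j(x)); the normalising sum cancels.
Evaluate each component's likelihood at the observed value:
  f_1 = 0.28·(1−0.28)^6 = 0.28·0.139314 = 0.0390079
  f_2 = 0.57·(1−0.57)^6 = 0.57·0.00632136 = 0.00360318
Odds = (0.06/0.94) × (0.0390079/0.00360318) = 0.0638298 × 10.826 ≈ 0.691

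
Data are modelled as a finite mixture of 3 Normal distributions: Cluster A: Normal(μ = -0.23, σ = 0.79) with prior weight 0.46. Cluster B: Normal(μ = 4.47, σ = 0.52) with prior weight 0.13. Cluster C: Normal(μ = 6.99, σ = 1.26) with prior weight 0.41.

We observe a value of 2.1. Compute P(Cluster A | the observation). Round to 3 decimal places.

0.976

Apply Bayes' rule: the posterior for each component is proportional to its prior times its likelihood at x.
Normal densities:
  p_A = (1/(0.79·√(2π)))·exp(−(2.1−-0.23)²/(2·0.79²)) = 0.504990·exp(-4.34938) = 0.00652184
  p_B = (1/(0.52·√(2π)))·exp(−(2.1−4.47)²/(2·0.52²)) = 0.767197·exp(-10.38628) = 2.36702e-05
  p_C = (1/(1.26·√(2π)))·exp(−(2.1−6.99)²/(2·1.26²)) = 0.316621·exp(-7.53090) = 0.00016979
Prior × likelihood for each component:
  w_A·p_A = 0.46 × 0.00652184 = 0.00300004
  w_B·p_B = 0.13 × 2.36702e-05 = 3.07713e-06
  w_C·p_C = 0.41 × 0.00016979 = 6.96141e-05
Normaliser: 0.00300004 + 3.07713e-06 + 6.96141e-05 = 0.00307274
Responsibility of Cluster A: 0.00300004 / 0.00307274 ≈ 0.976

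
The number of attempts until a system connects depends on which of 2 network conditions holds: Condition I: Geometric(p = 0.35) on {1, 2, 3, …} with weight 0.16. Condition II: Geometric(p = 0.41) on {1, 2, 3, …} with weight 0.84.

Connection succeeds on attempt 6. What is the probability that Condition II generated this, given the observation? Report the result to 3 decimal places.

0.791

P(component k | x) = w_k·f_k(x) / marginal(x), where marginal(x) = Σ_j w_j·f_j(x).
Component likelihoods at x = 6:
  p_I = 0.0406102
  p_II = 0.0293119
Unnormalised posteriors:
  w_I·p_I = 0.16 × 0.0406102 = 0.00649763
  w_II·p_II = 0.84 × 0.0293119 = 0.024622
Denominator: 0.00649763 + 0.024622 = 0.0311196
Responsibility of Condition II: 0.024622 / 0.0311196 ≈ 0.791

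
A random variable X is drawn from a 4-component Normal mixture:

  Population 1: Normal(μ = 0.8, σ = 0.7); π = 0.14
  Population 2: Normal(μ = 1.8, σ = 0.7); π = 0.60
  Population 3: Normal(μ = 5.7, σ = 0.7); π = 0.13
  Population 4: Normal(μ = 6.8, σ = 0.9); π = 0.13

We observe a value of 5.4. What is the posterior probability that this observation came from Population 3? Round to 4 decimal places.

0.7973

By Bayes' theorem, P(k | x) = π_k f_k(x) / Σ_j π_j f_j(x).
Evaluate each component's likelihood at the observed value:
  f_1 = (1/(0.7·√(2π)))·exp(−(5.4−0.8)²/(2·0.7²)) = 0.569918·exp(-21.59184) = 2.39109e-10
  f_2 = (1/(0.7·√(2π)))·exp(−(5.4−1.8)²/(2·0.7²)) = 0.569918·exp(-13.22449) = 1.02917e-06
  f_3 = (1/(0.7·√(2π)))·exp(−(5.4−5.7)²/(2·0.7²)) = 0.569918·exp(-0.09184) = 0.51991
  f_4 = (1/(0.9·√(2π)))·exp(−(5.4−6.8)²/(2·0.9²)) = 0.443269·exp(-1.20988) = 0.132198
Multiply by the mixture weights:
  π_1·f_1 = 0.14 × 2.39109e-10 = 3.34753e-11
  π_2·f_2 = 0.60 × 1.02917e-06 = 6.17505e-07
  π_3·f_3 = 0.13 × 0.51991 = 0.0675882
  π_4·f_4 = 0.13 × 0.132198 = 0.0171857
Marginal: 3.34753e-11 + 6.17505e-07 + 0.0675882 + 0.0171857 = 0.0847746
P(Population 3 | 5.4) ≈ 0.7973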